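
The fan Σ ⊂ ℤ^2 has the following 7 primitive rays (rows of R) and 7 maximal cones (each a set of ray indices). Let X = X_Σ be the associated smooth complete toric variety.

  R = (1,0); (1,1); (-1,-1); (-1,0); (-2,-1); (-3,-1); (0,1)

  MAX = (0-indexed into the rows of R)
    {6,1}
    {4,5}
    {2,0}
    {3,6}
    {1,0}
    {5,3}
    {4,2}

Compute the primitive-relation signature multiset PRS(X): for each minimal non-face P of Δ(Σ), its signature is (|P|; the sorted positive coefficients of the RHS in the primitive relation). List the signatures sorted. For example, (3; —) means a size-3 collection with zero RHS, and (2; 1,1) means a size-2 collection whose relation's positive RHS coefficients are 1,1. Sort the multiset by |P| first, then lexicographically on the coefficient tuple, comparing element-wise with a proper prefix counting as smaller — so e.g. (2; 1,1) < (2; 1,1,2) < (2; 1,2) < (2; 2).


Minimal non-faces — 14 found among 7 rays, 7 max cones:

  P = {0,3}:  v_{0} + v_{3} = 0  ⇒ sig = (2; —)
  P = {1,2}:  v_{1} + v_{2} = 0  ⇒ sig = (2; —)
  P = {0,4}:  v_{0} + v_{4} = v_{2}  ⇒ sig = (2; 1)
  P = {0,5}:  v_{0} + v_{5} = v_{4}  ⇒ sig = (2; 1)
  P = {0,6}:  v_{0} + v_{6} = v_{1}  ⇒ sig = (2; 1)
  P = {1,3}:  v_{1} + v_{3} = v_{6}  ⇒ sig = (2; 1)
  P = {1,4}:  v_{1} + v_{4} = v_{3}  ⇒ sig = (2; 1)
  P = {2,3}:  v_{2} + v_{3} = v_{4}  ⇒ sig = (2; 1)
  P = {2,6}:  v_{2} + v_{6} = v_{3}  ⇒ sig = (2; 1)
  P = {3,4}:  v_{3} + v_{4} = v_{5}  ⇒ sig = (2; 1)
  P = {1,5}:  v_{1} + v_{5} = 2·v_{3}  ⇒ sig = (2; 2)
  P = {2,5}:  v_{2} + v_{5} = 2·v_{4}  ⇒ sig = (2; 2)
  P = {4,6}:  v_{4} + v_{6} = 2·v_{3}  ⇒ sig = (2; 2)
  P = {5,6}:  v_{5} + v_{6} = 3·v_{3}  ⇒ sig = (2; 3)

so the primitive-relation signature multiset is
    |P|=2: 14 collections, coeffs (), (), (1), (1), (1), (1), (1), (1), (1), (1), (2), (2), (2), (3)


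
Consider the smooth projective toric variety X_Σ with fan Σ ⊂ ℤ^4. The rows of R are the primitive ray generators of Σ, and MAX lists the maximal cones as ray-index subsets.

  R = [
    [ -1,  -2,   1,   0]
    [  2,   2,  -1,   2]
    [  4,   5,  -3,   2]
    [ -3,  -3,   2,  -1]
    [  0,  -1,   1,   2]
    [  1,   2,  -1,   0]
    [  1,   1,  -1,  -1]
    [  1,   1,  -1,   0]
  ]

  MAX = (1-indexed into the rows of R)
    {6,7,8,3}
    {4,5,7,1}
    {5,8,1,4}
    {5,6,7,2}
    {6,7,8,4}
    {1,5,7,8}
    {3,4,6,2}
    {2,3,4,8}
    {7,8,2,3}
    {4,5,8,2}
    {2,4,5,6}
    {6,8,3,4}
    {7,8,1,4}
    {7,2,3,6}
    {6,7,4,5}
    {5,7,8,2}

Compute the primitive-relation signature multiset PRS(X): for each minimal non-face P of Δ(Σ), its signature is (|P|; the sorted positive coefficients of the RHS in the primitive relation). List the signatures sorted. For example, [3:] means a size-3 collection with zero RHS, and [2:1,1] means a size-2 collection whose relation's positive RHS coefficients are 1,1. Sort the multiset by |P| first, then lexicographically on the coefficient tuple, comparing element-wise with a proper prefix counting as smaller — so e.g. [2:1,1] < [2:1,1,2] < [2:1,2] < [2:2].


9 collections generate NE(X_Σ); each relation:

  P={1,6}:  v_{1} + v_{6} = 0  ⟹  sig = [2:]
  P={1,2}:  v_{1} + v_{2} = v_{5} + v_{8}  ⟹  sig = [2:1,1]
  P={1,3}:  v_{1} + v_{3} = v_{2} + v_{8}  ⟹  sig = [2:1,1]
  P={3,5}:  v_{3} + v_{5} = 2·v_{2}  ⟹  sig = [2:2]
  P={2,4,7}:  v_{2} + v_{4} + v_{7} = 0  ⟹  sig = [3:]
  P={2,6,8}:  v_{2} + v_{6} + v_{8} = v_{3}  ⟹  sig = [3:1]
  P={5,6,8}:  v_{5} + v_{6} + v_{8} = v_{2}  ⟹  sig = [3:1]
  P={3,4,7}:  v_{3} + v_{4} + v_{7} = v_{6} + v_{8}  ⟹  sig = [3:1,1]
  P={4,5,7,8}:  v_{4} + v_{5} + v_{7} + v_{8} = v_{1}  ⟹  sig = [4:1]

Hence PRS(X_Σ) =
    [2:]
    [2:1,1]
    [2:1,1]
    [2:2]
    [3:]
    [3:1]
    [3:1]
    [3:1,1]
    [4:1]


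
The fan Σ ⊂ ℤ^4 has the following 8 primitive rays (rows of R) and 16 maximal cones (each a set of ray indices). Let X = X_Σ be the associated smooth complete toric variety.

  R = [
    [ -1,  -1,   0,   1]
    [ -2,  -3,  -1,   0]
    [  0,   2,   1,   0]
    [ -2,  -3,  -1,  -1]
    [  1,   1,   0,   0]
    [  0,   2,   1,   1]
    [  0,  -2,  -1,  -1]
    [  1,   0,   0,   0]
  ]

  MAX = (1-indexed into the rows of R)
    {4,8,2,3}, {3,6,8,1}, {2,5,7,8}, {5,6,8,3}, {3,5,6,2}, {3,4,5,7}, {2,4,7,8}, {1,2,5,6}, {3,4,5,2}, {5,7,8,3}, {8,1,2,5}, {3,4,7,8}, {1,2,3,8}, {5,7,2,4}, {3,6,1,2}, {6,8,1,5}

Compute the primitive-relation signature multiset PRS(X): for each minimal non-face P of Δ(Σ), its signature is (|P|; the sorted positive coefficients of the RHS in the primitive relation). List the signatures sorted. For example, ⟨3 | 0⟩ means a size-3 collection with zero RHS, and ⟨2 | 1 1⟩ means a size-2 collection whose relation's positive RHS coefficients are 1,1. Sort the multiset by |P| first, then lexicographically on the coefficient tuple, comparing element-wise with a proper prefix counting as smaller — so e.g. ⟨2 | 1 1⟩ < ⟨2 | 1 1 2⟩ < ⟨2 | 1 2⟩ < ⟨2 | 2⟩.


Primitive collections (9):

  {6,7}:  v_{6} + v_{7} = 0 ; sig = ⟨2 | 0⟩
  {1,7}:  v_{1} + v_{7} = v_{2} + v_{8} ; sig = ⟨2 | 1 1⟩
  {4,6}:  v_{4} + v_{6} = v_{2} + v_{3} ; sig = ⟨2 | 1 1⟩
  {1,4}:  v_{1} + v_{4} = 2·v_{2} + v_{3} + v_{8} ; sig = ⟨2 | 1 1 2⟩
  {1,3,5}:  v_{1} + v_{3} + v_{5} = v_{6} ; sig = ⟨3 | 1⟩
  {2,3,7}:  v_{2} + v_{3} + v_{7} = v_{4} ; sig = ⟨3 | 1⟩
  {2,6,8}:  v_{2} + v_{6} + v_{8} = v_{1} ; sig = ⟨3 | 1⟩
  {4,5,8}:  v_{4} + v_{5} + v_{8} = v_{7} ; sig = ⟨3 | 1⟩
  {2,3,5,8}:  v_{2} + v_{3} + v_{5} + v_{8} = 0 ; sig = ⟨4 | 0⟩

Signatures (|P|; sorted positive RHS coefficients), sorted:
    ⟨2 | 0⟩
    ⟨2 | 1 1⟩
    ⟨2 | 1 1⟩
    ⟨2 | 1 1 2⟩
    ⟨3 | 1⟩
    ⟨3 | 1⟩
    ⟨3 | 1⟩
    ⟨3 | 1⟩
    ⟨4 | 0⟩


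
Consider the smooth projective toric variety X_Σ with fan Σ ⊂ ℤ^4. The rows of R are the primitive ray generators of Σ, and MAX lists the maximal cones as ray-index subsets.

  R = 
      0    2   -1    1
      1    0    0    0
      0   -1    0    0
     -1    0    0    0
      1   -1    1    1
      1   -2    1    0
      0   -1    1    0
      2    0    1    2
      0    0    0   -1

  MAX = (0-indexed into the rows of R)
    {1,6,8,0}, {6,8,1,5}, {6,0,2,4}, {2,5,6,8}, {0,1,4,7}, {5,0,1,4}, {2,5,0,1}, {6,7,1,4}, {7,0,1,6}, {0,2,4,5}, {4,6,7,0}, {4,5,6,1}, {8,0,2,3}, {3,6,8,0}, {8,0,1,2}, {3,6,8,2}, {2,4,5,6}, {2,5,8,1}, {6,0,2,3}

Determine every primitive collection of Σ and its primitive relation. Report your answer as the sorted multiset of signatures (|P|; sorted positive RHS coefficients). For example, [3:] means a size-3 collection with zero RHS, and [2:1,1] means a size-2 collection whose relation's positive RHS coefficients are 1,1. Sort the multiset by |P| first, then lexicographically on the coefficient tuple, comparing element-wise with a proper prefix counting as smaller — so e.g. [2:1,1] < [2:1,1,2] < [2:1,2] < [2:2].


Σ has 14 primitive collections:

  P={1,3}:  v_{1} + v_{3} = 0  ⇒ sig = [2:]
  P={3,5}:  v_{3} + v_{5} = v_{2} + v_{6}  ⇒ sig = [2:1,1]
  P={4,8}:  v_{4} + v_{8} = v_{1} + v_{6}  ⇒ sig = [2:1,1]
  P={2,7}:  v_{2} + v_{7} = v_{0} + v_{4} + v_{5}  ⇒ sig = [2:1,1,1]
  P={3,7}:  v_{3} + v_{7} = v_{0} + v_{4} + v_{6}  ⇒ sig = [2:1,1,1]
  P={3,4}:  v_{3} + v_{4} = v_{0} + v_{2} + 2·v_{6}  ⇒ sig = [2:1,1,2]
  P={5,7}:  v_{5} + v_{7} = v_{1} + 2·v_{4}  ⇒ sig = [2:1,2]
  P={7,8}:  v_{7} + v_{8} = v_{0} + 2·v_{1} + 2·v_{6}  ⇒ sig = [2:1,2,2]
  P={0,5,6}:  v_{0} + v_{5} + v_{6} = v_{4}  ⇒ sig = [3:1]
  P={0,5,8}:  v_{0} + v_{5} + v_{8} = v_{1}  ⇒ sig = [3:1]
  P={1,2,6}:  v_{1} + v_{2} + v_{6} = v_{5}  ⇒ sig = [3:1]
  P={1,2,4}:  v_{1} + v_{2} + v_{4} = v_{0} + 2·v_{5}  ⇒ sig = [3:1,2]
  P={0,2,6,8}:  v_{0} + v_{2} + v_{6} + v_{8} = 0  ⇒ sig = [4:]
  P={0,1,4,6}:  v_{0} + v_{1} + v_{4} + v_{6} = v_{7}  ⇒ sig = [4:1]

Signatures (|P|; sorted positive RHS coefficients), sorted:
    [2:]
    [2:1,1]
    [2:1,1]
    [2:1,1,1]
    [2:1,1,1]
    [2:1,1,2]
    [2:1,2]
    [2:1,2,2]
    [3:1]
    [3:1]
    [3:1]
    [3:1,2]
    [4:]
    [4:1]


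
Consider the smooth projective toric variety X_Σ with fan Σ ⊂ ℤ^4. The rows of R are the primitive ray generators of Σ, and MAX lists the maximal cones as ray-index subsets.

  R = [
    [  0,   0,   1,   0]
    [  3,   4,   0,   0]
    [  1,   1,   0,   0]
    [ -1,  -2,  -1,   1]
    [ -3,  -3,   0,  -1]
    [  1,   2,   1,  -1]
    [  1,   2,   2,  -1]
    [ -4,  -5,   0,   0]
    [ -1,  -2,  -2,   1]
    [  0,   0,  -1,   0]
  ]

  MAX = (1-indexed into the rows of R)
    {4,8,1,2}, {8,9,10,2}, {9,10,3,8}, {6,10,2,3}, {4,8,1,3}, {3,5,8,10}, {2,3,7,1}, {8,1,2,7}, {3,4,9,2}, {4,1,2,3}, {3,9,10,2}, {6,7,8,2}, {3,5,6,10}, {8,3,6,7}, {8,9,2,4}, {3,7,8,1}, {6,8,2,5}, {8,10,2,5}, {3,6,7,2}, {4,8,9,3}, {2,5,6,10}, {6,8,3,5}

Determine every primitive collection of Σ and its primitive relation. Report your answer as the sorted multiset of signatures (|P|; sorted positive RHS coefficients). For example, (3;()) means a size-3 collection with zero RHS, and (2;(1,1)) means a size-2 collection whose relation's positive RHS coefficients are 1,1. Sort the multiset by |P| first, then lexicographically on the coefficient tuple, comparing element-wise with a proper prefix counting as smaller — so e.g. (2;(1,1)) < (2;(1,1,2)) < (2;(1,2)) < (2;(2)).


Primitive collections (16):

  {1,10}:  v_{1} + v_{10} = 0 ; sig = (2;())
  {4,6}:  v_{4} + v_{6} = 0 ; sig = (2;())
  {7,9}:  v_{7} + v_{9} = 0 ; sig = (2;())
  {1,6}:  v_{1} + v_{6} = v_{7} ; sig = (2;(1))
  {1,9}:  v_{1} + v_{9} = v_{4} ; sig = (2;(1))
  {4,7}:  v_{4} + v_{7} = v_{1} ; sig = (2;(1))
  {4,10}:  v_{4} + v_{10} = v_{9} ; sig = (2;(1))
  {6,9}:  v_{6} + v_{9} = v_{10} ; sig = (2;(1))
  {7,10}:  v_{7} + v_{10} = v_{6} ; sig = (2;(1))
  {1,5}:  v_{1} + v_{5} = v_{6} + v_{8} ; sig = (2;(1,1))
  {4,5}:  v_{4} + v_{5} = v_{8} + v_{10} ; sig = (2;(1,1))
  {5,7}:  v_{5} + v_{7} = 2·v_{6} + v_{8} ; sig = (2;(1,2))
  {5,9}:  v_{5} + v_{9} = v_{8} + 2·v_{10} ; sig = (2;(1,2))
  {2,3,8}:  v_{2} + v_{3} + v_{8} = 0 ; sig = (3;())
  {6,8,10}:  v_{6} + v_{8} + v_{10} = v_{5} ; sig = (3;(1))
  {2,3,5}:  v_{2} + v_{3} + v_{5} = v_{6} + v_{10} ; sig = (3;(1,1))

Hence PRS(X_Σ) =
    (2;())
    (2;())
    (2;())
    (2;(1))
    (2;(1))
    (2;(1))
    (2;(1))
    (2;(1))
    (2;(1))
    (2;(1,1))
    (2;(1,1))
    (2;(1,2))
    (2;(1,2))
    (3;())
    (3;(1))
    (3;(1,1))


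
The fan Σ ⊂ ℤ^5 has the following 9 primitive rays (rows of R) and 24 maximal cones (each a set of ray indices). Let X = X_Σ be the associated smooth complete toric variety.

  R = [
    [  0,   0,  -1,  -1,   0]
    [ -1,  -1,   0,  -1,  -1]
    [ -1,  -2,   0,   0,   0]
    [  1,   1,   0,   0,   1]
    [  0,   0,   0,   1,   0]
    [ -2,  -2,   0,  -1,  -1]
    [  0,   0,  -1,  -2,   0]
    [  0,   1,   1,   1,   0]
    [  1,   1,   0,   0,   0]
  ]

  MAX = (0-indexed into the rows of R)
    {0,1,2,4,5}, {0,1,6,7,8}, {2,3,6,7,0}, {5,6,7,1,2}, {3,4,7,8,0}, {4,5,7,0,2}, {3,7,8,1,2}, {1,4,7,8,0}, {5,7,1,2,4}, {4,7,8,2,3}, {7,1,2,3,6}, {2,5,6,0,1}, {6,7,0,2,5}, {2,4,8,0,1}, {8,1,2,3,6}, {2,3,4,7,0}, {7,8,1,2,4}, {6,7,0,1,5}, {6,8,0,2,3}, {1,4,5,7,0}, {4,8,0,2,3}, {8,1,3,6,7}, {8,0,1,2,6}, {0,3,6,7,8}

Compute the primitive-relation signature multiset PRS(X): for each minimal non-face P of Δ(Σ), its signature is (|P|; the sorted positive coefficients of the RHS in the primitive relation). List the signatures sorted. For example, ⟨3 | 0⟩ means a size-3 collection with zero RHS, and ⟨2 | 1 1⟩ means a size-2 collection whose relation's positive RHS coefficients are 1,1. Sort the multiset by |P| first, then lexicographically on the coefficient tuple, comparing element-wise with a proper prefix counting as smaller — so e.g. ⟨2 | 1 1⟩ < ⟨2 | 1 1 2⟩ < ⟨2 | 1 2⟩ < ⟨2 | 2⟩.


8 collections generate NE(X_Σ); each relation:

  P = {4,6}:  v_{4} + v_{6} = v_{0}  so sig = ⟨2 | 1⟩
  P = {5,8}:  v_{5} + v_{8} = v_{1}  so sig = ⟨2 | 1⟩
  P = {3,5}:  v_{3} + v_{5} = v_{2} + v_{6} + v_{7}  so sig = ⟨2 | 1 1 1⟩
  P = {1,3,4}:  v_{1} + v_{3} + v_{4} = 0  so sig = ⟨3 | 0⟩
  P = {0,1,3}:  v_{0} + v_{1} + v_{3} = v_{6}  so sig = ⟨3 | 1⟩
  P = {0,2,7,8}:  v_{0} + v_{2} + v_{7} + v_{8} = 0  so sig = ⟨4 | 0⟩
  P = {0,1,2,7}:  v_{0} + v_{1} + v_{2} + v_{7} = v_{5}  so sig = ⟨4 | 1⟩
  P = {2,6,7,8}:  v_{2} + v_{6} + v_{7} + v_{8} = v_{1} + v_{3}  so sig = ⟨4 | 1 1⟩

Signatures (|P|; sorted positive RHS coefficients), sorted:
    ⟨2 | 1⟩
    ⟨2 | 1⟩
    ⟨2 | 1 1 1⟩
    ⟨3 | 0⟩
    ⟨3 | 1⟩
    ⟨4 | 0⟩
    ⟨4 | 1⟩
    ⟨4 | 1 1⟩


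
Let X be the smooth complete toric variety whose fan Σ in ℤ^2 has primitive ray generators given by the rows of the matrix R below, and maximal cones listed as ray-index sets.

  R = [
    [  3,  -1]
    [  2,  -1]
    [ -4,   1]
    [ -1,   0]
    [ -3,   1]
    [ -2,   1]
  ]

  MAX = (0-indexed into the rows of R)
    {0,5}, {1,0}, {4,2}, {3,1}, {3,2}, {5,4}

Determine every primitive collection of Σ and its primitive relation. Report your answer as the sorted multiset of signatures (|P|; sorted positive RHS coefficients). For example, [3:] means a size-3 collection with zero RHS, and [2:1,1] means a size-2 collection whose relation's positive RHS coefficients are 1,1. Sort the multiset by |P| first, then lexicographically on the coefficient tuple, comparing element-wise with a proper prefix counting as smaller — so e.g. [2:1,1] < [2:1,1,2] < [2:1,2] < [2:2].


|primitive collections| = 9. Relations:

  • {0,4}:  v_{0} + v_{4} = 0 — sig = [2:]
  • {1,5}:  v_{1} + v_{5} = 0 — sig = [2:]
  • {0,2}:  v_{0} + v_{2} = v_{3} — sig = [2:1]
  • {0,3}:  v_{0} + v_{3} = v_{1} — sig = [2:1]
  • {1,4}:  v_{1} + v_{4} = v_{3} — sig = [2:1]
  • {3,4}:  v_{3} + v_{4} = v_{2} — sig = [2:1]
  • {3,5}:  v_{3} + v_{5} = v_{4} — sig = [2:1]
  • {1,2}:  v_{1} + v_{2} = 2·v_{3} — sig = [2:2]
  • {2,5}:  v_{2} + v_{5} = 2·v_{4} — sig = [2:2]

Hence PRS(X_Σ) =
    |P|=2: 9 collections, coeffs (), (), (1), (1), (1), (1), (1), (2), (2)


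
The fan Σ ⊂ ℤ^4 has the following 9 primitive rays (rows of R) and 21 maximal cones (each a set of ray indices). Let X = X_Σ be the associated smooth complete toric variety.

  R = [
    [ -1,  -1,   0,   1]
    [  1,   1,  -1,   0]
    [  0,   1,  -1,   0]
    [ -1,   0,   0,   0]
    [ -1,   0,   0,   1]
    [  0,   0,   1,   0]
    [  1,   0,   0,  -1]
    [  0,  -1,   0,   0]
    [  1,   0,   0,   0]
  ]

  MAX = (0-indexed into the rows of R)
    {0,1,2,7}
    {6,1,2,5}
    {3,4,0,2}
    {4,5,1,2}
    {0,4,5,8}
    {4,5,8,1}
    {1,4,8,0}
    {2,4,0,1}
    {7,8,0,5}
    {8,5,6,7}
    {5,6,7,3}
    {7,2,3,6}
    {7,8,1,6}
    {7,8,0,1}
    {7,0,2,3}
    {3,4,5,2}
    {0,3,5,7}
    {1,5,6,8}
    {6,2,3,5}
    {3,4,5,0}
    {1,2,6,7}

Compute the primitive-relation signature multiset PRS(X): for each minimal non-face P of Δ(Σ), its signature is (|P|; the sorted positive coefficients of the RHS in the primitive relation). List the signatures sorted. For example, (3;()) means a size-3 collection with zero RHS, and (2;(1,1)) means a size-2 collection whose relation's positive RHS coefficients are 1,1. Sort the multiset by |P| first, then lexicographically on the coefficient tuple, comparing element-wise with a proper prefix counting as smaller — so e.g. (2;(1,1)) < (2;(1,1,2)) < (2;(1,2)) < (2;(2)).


10 collections generate NE(X_Σ); each relation:

  {3,8}:  v_{3} + v_{8} = 0  ⟹  sig = (2;())
  {4,6}:  v_{4} + v_{6} = 0  ⟹  sig = (2;())
  {0,6}:  v_{0} + v_{6} = v_{7}  ⟹  sig = (2;(1))
  {1,3}:  v_{1} + v_{3} = v_{2}  ⟹  sig = (2;(1))
  {2,8}:  v_{2} + v_{8} = v_{1}  ⟹  sig = (2;(1))
  {4,7}:  v_{4} + v_{7} = v_{0}  ⟹  sig = (2;(1))
  {2,5,7}:  v_{2} + v_{5} + v_{7} = 0  ⟹  sig = (3;())
  {0,2,5}:  v_{0} + v_{2} + v_{5} = v_{4}  ⟹  sig = (3;(1))
  {1,5,7}:  v_{1} + v_{5} + v_{7} = v_{8}  ⟹  sig = (3;(1))
  {0,1,5}:  v_{0} + v_{1} + v_{5} = v_{4} + v_{8}  ⟹  sig = (3;(1,1))

Sorted signature multiset PRS(X):
{ (2;()) ×2,  (2;(1)) ×4,  (3;()),  (3;(1)) ×2,  (3;(1,1)) }


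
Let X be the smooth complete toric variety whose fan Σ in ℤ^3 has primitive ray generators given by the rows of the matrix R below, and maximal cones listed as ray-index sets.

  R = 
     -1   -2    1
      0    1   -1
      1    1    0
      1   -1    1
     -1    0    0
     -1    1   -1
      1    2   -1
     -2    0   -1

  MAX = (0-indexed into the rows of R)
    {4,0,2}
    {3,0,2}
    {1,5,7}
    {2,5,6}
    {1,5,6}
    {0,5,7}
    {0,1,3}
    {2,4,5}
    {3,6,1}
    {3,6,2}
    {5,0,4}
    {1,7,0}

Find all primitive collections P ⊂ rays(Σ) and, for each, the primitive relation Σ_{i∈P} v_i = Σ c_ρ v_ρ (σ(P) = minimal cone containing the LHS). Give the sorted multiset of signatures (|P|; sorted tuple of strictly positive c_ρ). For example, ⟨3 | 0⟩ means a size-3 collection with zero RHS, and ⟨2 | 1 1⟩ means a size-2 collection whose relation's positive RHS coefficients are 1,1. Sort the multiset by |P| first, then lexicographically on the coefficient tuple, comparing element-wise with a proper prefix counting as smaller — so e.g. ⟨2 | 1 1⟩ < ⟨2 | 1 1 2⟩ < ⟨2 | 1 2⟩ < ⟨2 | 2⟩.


12 minimal non-faces of Δ(Σ) (on 8 rays):

  • {0,6}:  v_{0} + v_{6} = 0 — sig = ⟨2 | 0⟩
  • {3,5}:  v_{3} + v_{5} = 0 — sig = ⟨2 | 0⟩
  • {1,2}:  v_{1} + v_{2} = v_{6} — sig = ⟨2 | 1⟩
  • {1,4}:  v_{1} + v_{4} = v_{5} — sig = ⟨2 | 1⟩
  • {2,7}:  v_{2} + v_{7} = v_{5} — sig = ⟨2 | 1⟩
  • {3,4}:  v_{3} + v_{4} = v_{0} + v_{2} — sig = ⟨2 | 1 1⟩
  • {3,7}:  v_{3} + v_{7} = v_{0} + v_{1} — sig = ⟨2 | 1 1⟩
  • {4,6}:  v_{4} + v_{6} = v_{2} + v_{5} — sig = ⟨2 | 1 1⟩
  • {6,7}:  v_{6} + v_{7} = v_{1} + v_{5} — sig = ⟨2 | 1 1⟩
  • {4,7}:  v_{4} + v_{7} = v_{0} + 2·v_{5} — sig = ⟨2 | 1 2⟩
  • {0,1,5}:  v_{0} + v_{1} + v_{5} = v_{7} — sig = ⟨3 | 1⟩
  • {0,2,5}:  v_{0} + v_{2} + v_{5} = v_{4} — sig = ⟨3 | 1⟩

Sorted signature multiset PRS(X):
    ⟨2 | 0⟩
    ⟨2 | 0⟩
    ⟨2 | 1⟩
    ⟨2 | 1⟩
    ⟨2 | 1⟩
    ⟨2 | 1 1⟩
    ⟨2 | 1 1⟩
    ⟨2 | 1 1⟩
    ⟨2 | 1 1⟩
    ⟨2 | 1 2⟩
    ⟨3 | 1⟩
    ⟨3 | 1⟩


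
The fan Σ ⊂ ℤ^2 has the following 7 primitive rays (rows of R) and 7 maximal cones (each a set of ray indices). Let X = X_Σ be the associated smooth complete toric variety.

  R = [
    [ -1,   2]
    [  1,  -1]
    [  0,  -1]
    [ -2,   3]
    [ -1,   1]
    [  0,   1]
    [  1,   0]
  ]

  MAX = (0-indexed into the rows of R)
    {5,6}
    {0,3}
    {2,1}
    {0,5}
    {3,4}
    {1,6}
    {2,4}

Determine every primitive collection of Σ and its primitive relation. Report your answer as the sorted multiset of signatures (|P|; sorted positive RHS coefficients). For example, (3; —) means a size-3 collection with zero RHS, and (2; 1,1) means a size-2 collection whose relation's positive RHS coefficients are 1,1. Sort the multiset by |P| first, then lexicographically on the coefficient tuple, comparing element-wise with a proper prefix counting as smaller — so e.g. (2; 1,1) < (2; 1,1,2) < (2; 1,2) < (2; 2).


|primitive collections| = 14. Relations:

  {1,4}:  v_{1} + v_{4} = 0  so sig = (2; —)
  {2,5}:  v_{2} + v_{5} = 0  so sig = (2; —)
  {0,1}:  v_{0} + v_{1} = v_{5}  so sig = (2; 1)
  {0,2}:  v_{0} + v_{2} = v_{4}  so sig = (2; 1)
  {0,4}:  v_{0} + v_{4} = v_{3}  so sig = (2; 1)
  {1,3}:  v_{1} + v_{3} = v_{0}  so sig = (2; 1)
  {1,5}:  v_{1} + v_{5} = v_{6}  so sig = (2; 1)
  {2,6}:  v_{2} + v_{6} = v_{1}  so sig = (2; 1)
  {4,5}:  v_{4} + v_{5} = v_{0}  so sig = (2; 1)
  {4,6}:  v_{4} + v_{6} = v_{5}  so sig = (2; 1)
  {3,6}:  v_{3} + v_{6} = v_{0} + v_{5}  so sig = (2; 1,1)
  {0,6}:  v_{0} + v_{6} = 2·v_{5}  so sig = (2; 2)
  {2,3}:  v_{2} + v_{3} = 2·v_{4}  so sig = (2; 2)
  {3,5}:  v_{3} + v_{5} = 2·v_{0}  so sig = (2; 2)

Sorted signature multiset PRS(X):
{ (2; —) ×2,  (2; 1) ×8,  (2; 1,1),  (2; 2) ×3 }


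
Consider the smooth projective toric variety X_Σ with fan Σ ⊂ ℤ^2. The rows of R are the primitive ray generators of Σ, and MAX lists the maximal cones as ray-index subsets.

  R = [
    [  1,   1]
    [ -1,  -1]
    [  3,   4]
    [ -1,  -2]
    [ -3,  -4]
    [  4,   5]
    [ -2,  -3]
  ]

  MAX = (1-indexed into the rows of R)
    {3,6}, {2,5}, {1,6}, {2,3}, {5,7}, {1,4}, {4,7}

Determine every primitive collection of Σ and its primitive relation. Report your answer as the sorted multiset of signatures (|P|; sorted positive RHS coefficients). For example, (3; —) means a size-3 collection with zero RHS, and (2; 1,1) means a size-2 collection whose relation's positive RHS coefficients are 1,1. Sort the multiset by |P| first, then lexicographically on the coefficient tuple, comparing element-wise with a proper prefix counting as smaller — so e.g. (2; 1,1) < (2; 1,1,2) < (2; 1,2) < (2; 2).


The 14 primitive collections of Σ (r=7, n=2):

  P={1,2}:  v_{1} + v_{2} = 0  →  sig = (2; —)
  P={3,5}:  v_{3} + v_{5} = 0  →  sig = (2; —)
  P={1,3}:  v_{1} + v_{3} = v_{6}  →  sig = (2; 1)
  P={1,5}:  v_{1} + v_{5} = v_{7}  →  sig = (2; 1)
  P={1,7}:  v_{1} + v_{7} = v_{4}  →  sig = (2; 1)
  P={2,4}:  v_{2} + v_{4} = v_{7}  →  sig = (2; 1)
  P={2,6}:  v_{2} + v_{6} = v_{3}  →  sig = (2; 1)
  P={2,7}:  v_{2} + v_{7} = v_{5}  →  sig = (2; 1)
  P={3,7}:  v_{3} + v_{7} = v_{1}  →  sig = (2; 1)
  P={5,6}:  v_{5} + v_{6} = v_{1}  →  sig = (2; 1)
  P={3,4}:  v_{3} + v_{4} = 2·v_{1}  →  sig = (2; 2)
  P={4,5}:  v_{4} + v_{5} = 2·v_{7}  →  sig = (2; 2)
  P={6,7}:  v_{6} + v_{7} = 2·v_{1}  →  sig = (2; 2)
  P={4,6}:  v_{4} + v_{6} = 3·v_{1}  →  sig = (2; 3)

so the primitive-relation signature multiset is
    |P|=2: 14 collections, coeffs (), (), (1), (1), (1), (1), (1), (1), (1), (1), (2), (2), (2), (3)


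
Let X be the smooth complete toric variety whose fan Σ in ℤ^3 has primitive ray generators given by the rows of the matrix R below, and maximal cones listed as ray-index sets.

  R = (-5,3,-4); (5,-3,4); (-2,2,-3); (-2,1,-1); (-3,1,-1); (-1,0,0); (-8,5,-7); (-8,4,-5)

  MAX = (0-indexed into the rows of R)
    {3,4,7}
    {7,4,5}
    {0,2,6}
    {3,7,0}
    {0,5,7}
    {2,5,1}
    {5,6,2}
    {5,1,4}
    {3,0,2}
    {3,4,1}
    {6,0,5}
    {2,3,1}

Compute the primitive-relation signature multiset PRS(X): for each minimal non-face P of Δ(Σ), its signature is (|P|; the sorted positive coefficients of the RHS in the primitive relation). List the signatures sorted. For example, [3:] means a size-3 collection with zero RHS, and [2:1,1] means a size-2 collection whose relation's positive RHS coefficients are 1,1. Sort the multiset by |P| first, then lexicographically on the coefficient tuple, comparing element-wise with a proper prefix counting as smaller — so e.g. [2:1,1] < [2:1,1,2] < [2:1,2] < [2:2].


11 minimal non-faces of Δ(Σ) (on 8 rays):

  P={0,1}:  v_{0} + v_{1} = 0 ; sig = [2:]
  P={0,4}:  v_{0} + v_{4} = v_{7} ; sig = [2:1]
  P={1,7}:  v_{1} + v_{7} = v_{4} ; sig = [2:1]
  P={2,4}:  v_{2} + v_{4} = v_{0} ; sig = [2:1]
  P={3,5}:  v_{3} + v_{5} = v_{4} ; sig = [2:1]
  P={1,6}:  v_{1} + v_{6} = v_{2} + v_{5} ; sig = [2:1,1]
  P={4,6}:  v_{4} + v_{6} = 2·v_{0} + v_{5} ; sig = [2:1,2]
  P={6,7}:  v_{6} + v_{7} = 3·v_{0} + v_{5} ; sig = [2:1,3]
  P={2,7}:  v_{2} + v_{7} = 2·v_{0} ; sig = [2:2]
  P={3,6}:  v_{3} + v_{6} = 2·v_{0} ; sig = [2:2]
  P={0,2,5}:  v_{0} + v_{2} + v_{5} = v_{6} ; sig = [3:1]

so the primitive-relation signature multiset is
[[2:], [2:1], [2:1], [2:1], [2:1], [2:1,1], [2:1,2], [2:1,3], [2:2], [2:2], [3:1]]


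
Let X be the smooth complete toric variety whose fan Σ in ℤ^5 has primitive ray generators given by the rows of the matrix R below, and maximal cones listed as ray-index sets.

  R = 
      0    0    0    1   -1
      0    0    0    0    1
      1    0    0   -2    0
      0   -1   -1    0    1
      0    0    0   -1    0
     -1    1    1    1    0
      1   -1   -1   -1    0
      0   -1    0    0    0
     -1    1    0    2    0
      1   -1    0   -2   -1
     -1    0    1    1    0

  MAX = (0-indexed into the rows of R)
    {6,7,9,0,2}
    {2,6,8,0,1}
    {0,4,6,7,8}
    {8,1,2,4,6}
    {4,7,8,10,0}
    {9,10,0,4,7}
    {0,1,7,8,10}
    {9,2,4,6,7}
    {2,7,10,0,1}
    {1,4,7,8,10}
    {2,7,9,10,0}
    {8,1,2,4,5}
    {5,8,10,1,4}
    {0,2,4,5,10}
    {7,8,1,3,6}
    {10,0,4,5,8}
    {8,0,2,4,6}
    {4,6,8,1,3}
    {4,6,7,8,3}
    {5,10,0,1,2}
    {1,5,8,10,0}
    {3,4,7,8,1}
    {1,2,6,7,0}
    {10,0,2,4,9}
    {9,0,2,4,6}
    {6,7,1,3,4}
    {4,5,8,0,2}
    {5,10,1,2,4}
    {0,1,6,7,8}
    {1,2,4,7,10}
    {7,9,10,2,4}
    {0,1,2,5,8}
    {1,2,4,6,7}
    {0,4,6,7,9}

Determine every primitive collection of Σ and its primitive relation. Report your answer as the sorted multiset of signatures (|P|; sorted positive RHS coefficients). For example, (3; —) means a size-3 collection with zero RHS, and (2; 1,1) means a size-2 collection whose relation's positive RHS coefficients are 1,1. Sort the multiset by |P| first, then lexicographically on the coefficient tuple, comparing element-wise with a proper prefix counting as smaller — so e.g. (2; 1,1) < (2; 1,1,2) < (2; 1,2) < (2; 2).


Minimal non-faces — 16 found among 11 rays, 34 max cones:

  P={5,6}:  v_{5} + v_{6} = 0  so sig = (2; —)
  P={5,7}:  v_{5} + v_{7} = v_{10}  so sig = (2; 1)
  P={6,10}:  v_{6} + v_{10} = v_{7}  so sig = (2; 1)
  P={1,9}:  v_{1} + v_{9} = v_{2} + v_{7}  so sig = (2; 1,1)
  P={8,9}:  v_{8} + v_{9} = v_{0} + v_{4}  so sig = (2; 1,1)
  P={0,3}:  v_{0} + v_{3} = v_{6} + v_{7} + v_{8}  so sig = (2; 1,1,1)
  P={2,3}:  v_{2} + v_{3} = v_{1} + v_{4} + v_{6}  so sig = (2; 1,1,1)
  P={3,9}:  v_{3} + v_{9} = v_{4} + v_{6} + v_{7}  so sig = (2; 1,1,1)
  P={3,5}:  v_{3} + v_{5} = v_{1} + v_{4} + v_{7} + v_{8}  so sig = (2; 1,1,1,1)
  P={5,9}:  v_{5} + v_{9} = v_{0} + v_{2} + v_{4} + v_{10}  so sig = (2; 1,1,1,1)
  P={3,10}:  v_{3} + v_{10} = v_{1} + v_{4} + 2·v_{7} + v_{8}  so sig = (2; 1,1,1,2)
  P={0,1,4}:  v_{0} + v_{1} + v_{4} = 0  so sig = (3; —)
  P={2,7,8}:  v_{2} + v_{7} + v_{8} = 0  so sig = (3; —)
  P={2,8,10}:  v_{2} + v_{8} + v_{10} = v_{5}  so sig = (3; 1)
  P={0,2,4,7}:  v_{0} + v_{2} + v_{4} + v_{7} = v_{9}  so sig = (4; 1)
  P={1,4,6,7,8}:  v_{1} + v_{4} + v_{6} + v_{7} + v_{8} = v_{3}  so sig = (5; 1)

Sorted signature multiset PRS(X):
    (2; —)
    (2; 1)
    (2; 1)
    (2; 1,1)
    (2; 1,1)
    (2; 1,1,1)
    (2; 1,1,1)
    (2; 1,1,1)
    (2; 1,1,1,1)
    (2; 1,1,1,1)
    (2; 1,1,1,2)
    (3; —)
    (3; —)
    (3; 1)
    (4; 1)
    (5; 1)


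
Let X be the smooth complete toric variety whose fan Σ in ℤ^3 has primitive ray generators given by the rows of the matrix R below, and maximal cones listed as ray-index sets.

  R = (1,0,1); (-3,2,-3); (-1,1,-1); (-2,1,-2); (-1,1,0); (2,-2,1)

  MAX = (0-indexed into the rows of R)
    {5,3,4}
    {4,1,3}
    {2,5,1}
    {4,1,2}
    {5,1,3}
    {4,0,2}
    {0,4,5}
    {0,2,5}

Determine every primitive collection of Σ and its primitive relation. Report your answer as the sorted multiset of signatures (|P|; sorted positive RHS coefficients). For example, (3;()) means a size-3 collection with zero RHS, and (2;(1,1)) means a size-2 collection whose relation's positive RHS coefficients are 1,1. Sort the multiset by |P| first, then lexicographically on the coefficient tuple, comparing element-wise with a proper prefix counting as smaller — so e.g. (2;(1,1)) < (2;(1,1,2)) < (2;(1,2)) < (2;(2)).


Primitive collections (5):

  P = {0,3}:  v_{0} + v_{3} = v_{2}  →  sig = (2;(1))
  P = {2,3}:  v_{2} + v_{3} = v_{1}  →  sig = (2;(1))
  P = {0,1}:  v_{0} + v_{1} = 2·v_{2}  →  sig = (2;(2))
  P = {2,4,5}:  v_{2} + v_{4} + v_{5} = 0  →  sig = (3;())
  P = {1,4,5}:  v_{1} + v_{4} + v_{5} = v_{3}  →  sig = (3;(1))

Hence PRS(X_Σ) =
    |P|=2: 3 collections, coeffs (1), (1), (2)
    |P|=3: 2 collections, coeffs (), (1)


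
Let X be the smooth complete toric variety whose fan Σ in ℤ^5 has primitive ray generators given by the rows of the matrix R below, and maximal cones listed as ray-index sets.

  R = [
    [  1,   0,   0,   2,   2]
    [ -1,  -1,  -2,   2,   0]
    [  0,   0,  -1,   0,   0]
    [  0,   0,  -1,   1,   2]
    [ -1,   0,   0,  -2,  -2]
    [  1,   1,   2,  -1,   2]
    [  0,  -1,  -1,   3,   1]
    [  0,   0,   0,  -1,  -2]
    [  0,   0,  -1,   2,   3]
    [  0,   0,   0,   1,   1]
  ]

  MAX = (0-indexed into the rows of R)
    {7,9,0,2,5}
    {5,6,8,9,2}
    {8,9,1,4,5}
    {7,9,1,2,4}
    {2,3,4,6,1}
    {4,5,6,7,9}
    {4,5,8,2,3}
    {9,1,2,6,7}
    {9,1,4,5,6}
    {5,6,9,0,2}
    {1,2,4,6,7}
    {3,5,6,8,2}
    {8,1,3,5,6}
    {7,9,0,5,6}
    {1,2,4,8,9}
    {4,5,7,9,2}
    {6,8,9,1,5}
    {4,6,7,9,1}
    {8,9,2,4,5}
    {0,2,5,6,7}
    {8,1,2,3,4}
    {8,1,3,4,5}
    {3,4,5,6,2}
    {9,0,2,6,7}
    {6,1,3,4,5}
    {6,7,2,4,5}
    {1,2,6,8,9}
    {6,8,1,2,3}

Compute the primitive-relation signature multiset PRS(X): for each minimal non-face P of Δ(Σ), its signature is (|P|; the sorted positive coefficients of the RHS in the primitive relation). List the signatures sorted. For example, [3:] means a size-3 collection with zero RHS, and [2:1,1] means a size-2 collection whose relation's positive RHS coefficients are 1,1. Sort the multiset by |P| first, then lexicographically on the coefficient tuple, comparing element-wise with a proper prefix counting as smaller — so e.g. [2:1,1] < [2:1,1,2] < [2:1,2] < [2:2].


|primitive collections| = 12. Relations:

  P={0,4}:  v_{0} + v_{4} = 0  so sig = [2:]
  P={3,7}:  v_{3} + v_{7} = v_{2}  so sig = [2:1]
  P={3,9}:  v_{3} + v_{9} = v_{8}  so sig = [2:1]
  P={7,8}:  v_{7} + v_{8} = v_{2} + v_{9}  so sig = [2:1,1]
  P={0,1}:  v_{0} + v_{1} = v_{2} + v_{6} + v_{9}  so sig = [2:1,1,1]
  P={0,3}:  v_{0} + v_{3} = 2·v_{2} + v_{5} + v_{6} + v_{9}  so sig = [2:1,1,1,2]
  P={0,8}:  v_{0} + v_{8} = 2·v_{2} + v_{5} + v_{6} + 2·v_{9}  so sig = [2:1,1,2,2]
  P={1,5,7}:  v_{1} + v_{5} + v_{7} = 0  so sig = [3:]
  P={1,2,5}:  v_{1} + v_{2} + v_{5} = v_{3}  so sig = [3:1]
  P={4,6,8}:  v_{4} + v_{6} + v_{8} = 2·v_{1} + v_{5}  so sig = [3:1,2]
  P={2,4,6,9}:  v_{2} + v_{4} + v_{6} + v_{9} = v_{1}  so sig = [4:1]
  P={2,5,6,7,9}:  v_{2} + v_{5} + v_{6} + v_{7} + v_{9} = v_{0}  so sig = [5:1]

Signatures (|P|; sorted positive RHS coefficients), sorted:
[[2:], [2:1], [2:1], [2:1,1], [2:1,1,1], [2:1,1,1,2], [2:1,1,2,2], [3:], [3:1], [3:1,2], [4:1], [5:1]]


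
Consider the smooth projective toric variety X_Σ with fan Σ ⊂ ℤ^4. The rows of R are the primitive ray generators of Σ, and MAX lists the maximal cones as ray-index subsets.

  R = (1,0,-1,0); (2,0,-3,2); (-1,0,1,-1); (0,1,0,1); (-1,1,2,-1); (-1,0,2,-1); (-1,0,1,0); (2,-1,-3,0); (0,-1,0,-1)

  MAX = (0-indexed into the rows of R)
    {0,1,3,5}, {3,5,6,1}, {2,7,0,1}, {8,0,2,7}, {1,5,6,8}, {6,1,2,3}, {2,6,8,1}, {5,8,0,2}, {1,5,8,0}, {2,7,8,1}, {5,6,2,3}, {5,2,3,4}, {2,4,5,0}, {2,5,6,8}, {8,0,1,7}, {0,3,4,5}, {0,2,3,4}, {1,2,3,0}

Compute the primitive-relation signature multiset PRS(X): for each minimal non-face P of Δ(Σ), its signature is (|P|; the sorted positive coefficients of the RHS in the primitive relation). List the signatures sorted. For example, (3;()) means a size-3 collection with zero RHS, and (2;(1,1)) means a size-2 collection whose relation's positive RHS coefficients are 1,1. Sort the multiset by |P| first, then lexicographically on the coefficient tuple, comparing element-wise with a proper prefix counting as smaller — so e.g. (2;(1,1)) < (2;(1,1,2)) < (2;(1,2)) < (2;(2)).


Primitive collections (12):

  P={0,6}:  v_{0} + v_{6} = 0  ⇒ sig = (2;())
  P={3,8}:  v_{3} + v_{8} = 0  ⇒ sig = (2;())
  P={1,4}:  v_{1} + v_{4} = v_{0} + v_{3}  ⇒ sig = (2;(1,1))
  P={5,7}:  v_{5} + v_{7} = v_{0} + v_{8}  ⇒ sig = (2;(1,1))
  P={3,7}:  v_{3} + v_{7} = v_{0} + v_{1} + v_{2}  ⇒ sig = (2;(1,1,1))
  P={4,6}:  v_{4} + v_{6} = v_{2} + v_{3} + v_{5}  ⇒ sig = (2;(1,1,1))
  P={4,8}:  v_{4} + v_{8} = v_{0} + v_{2} + v_{5}  ⇒ sig = (2;(1,1,1))
  P={6,7}:  v_{6} + v_{7} = v_{1} + v_{2} + v_{8}  ⇒ sig = (2;(1,1,1))
  P={4,7}:  v_{4} + v_{7} = 2·v_{0} + v_{2}  ⇒ sig = (2;(1,2))
  P={1,2,5}:  v_{1} + v_{2} + v_{5} = 0  ⇒ sig = (3;())
  P={0,1,2,8}:  v_{0} + v_{1} + v_{2} + v_{8} = v_{7}  ⇒ sig = (4;(1))
  P={0,2,3,5}:  v_{0} + v_{2} + v_{3} + v_{5} = v_{4}  ⇒ sig = (4;(1))

so the primitive-relation signature multiset is
    |P|=2: 9 collections, coeffs (), (), (1,1), (1,1), (1,1,1), (1,1,1), (1,1,1), (1,1,1), (1,2)
    |P|=3: 1 collection, coeffs ()
    |P|=4: 2 collections, coeffs (1), (1)


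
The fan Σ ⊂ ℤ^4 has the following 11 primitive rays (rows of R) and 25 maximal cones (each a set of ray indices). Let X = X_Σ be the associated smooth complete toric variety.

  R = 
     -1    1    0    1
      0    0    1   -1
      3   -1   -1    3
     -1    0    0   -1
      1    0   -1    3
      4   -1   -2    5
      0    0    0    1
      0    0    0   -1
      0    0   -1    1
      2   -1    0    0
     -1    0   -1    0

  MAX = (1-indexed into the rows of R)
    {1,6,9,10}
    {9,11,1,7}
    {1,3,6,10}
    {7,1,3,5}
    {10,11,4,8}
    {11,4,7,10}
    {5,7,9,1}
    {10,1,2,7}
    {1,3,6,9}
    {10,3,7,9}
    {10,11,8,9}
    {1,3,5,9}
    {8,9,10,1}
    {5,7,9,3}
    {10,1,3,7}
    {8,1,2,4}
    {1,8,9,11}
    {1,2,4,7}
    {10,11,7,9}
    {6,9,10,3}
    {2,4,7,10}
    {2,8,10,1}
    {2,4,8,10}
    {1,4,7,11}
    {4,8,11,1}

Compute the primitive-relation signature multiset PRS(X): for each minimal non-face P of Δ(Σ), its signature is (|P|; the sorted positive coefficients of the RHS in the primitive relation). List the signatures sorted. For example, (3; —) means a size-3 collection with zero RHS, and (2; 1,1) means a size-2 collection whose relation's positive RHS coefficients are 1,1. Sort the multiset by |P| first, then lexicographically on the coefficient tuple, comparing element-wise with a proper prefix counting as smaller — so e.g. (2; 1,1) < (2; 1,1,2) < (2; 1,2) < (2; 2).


24 minimal non-faces of Δ(Σ) (on 11 rays):

  • {2,9}:  v_{2} + v_{9} = 0  so sig = (2; —)
  • {7,8}:  v_{7} + v_{8} = 0  so sig = (2; —)
  • {2,11}:  v_{2} + v_{11} = v_{4}  so sig = (2; 1)
  • {4,9}:  v_{4} + v_{9} = v_{11}  so sig = (2; 1)
  • {5,10}:  v_{5} + v_{10} = v_{3}  so sig = (2; 1)
  • {4,5}:  v_{4} + v_{5} = v_{7} + v_{9}  so sig = (2; 1,1)
  • {4,6}:  v_{4} + v_{6} = v_{3} + v_{9}  so sig = (2; 1,1)
  • {6,7}:  v_{6} + v_{7} = v_{3} + v_{5}  so sig = (2; 1,1)
  • {2,5}:  v_{2} + v_{5} = v_{1} + v_{7} + v_{10}  so sig = (2; 1,1,1)
  • {2,6}:  v_{2} + v_{6} = v_{1} + v_{3} + v_{10}  so sig = (2; 1,1,1)
  • {3,4}:  v_{3} + v_{4} = v_{7} + v_{9} + v_{10}  so sig = (2; 1,1,1)
  • {5,8}:  v_{5} + v_{8} = v_{1} + v_{9} + v_{10}  so sig = (2; 1,1,1)
  • {2,3}:  v_{2} + v_{3} = v_{1} + v_{7} + 2·v_{10}  so sig = (2; 1,1,2)
  • {3,8}:  v_{3} + v_{8} = v_{1} + v_{9} + 2·v_{10}  so sig = (2; 1,1,2)
  • {3,11}:  v_{3} + v_{11} = v_{7} + 2·v_{9} + v_{10}  so sig = (2; 1,1,2)
  • {5,6}:  v_{5} + v_{6} = v_{1} + 2·v_{3} + v_{9}  so sig = (2; 1,1,2)
  • {5,11}:  v_{5} + v_{11} = v_{7} + 2·v_{9}  so sig = (2; 1,2)
  • {6,11}:  v_{6} + v_{11} = v_{3} + 2·v_{9}  so sig = (2; 1,2)
  • {6,8}:  v_{6} + v_{8} = 2·v_{1} + 2·v_{9} + 3·v_{10}  so sig = (2; 2,2,3)
  • {1,4,10}:  v_{1} + v_{4} + v_{10} = 0  so sig = (3; —)
  • {1,10,11}:  v_{1} + v_{10} + v_{11} = v_{9}  so sig = (3; 1)
  • {1,3,9,10}:  v_{1} + v_{3} + v_{9} + v_{10} = v_{6}  so sig = (4; 1)
  • {1,7,9,10}:  v_{1} + v_{7} + v_{9} + v_{10} = v_{5}  so sig = (4; 1)
  • {1,3,7,9}:  v_{1} + v_{3} + v_{7} + v_{9} = 2·v_{5}  so sig = (4; 2)

so the primitive-relation signature multiset is
    |P|=2: 19 collections, coeffs (), (), (1), (1), (1), (1,1), (1,1), (1,1), (1,1,1), (1,1,1), (1,1,1), (1,1,1), (1,1,2), (1,1,2), (1,1,2), (1,1,2), (1,2), (1,2), (2,2,3)
    |P|=3: 2 collections, coeffs (), (1)
    |P|=4: 3 collections, coeffs (1), (1), (2)


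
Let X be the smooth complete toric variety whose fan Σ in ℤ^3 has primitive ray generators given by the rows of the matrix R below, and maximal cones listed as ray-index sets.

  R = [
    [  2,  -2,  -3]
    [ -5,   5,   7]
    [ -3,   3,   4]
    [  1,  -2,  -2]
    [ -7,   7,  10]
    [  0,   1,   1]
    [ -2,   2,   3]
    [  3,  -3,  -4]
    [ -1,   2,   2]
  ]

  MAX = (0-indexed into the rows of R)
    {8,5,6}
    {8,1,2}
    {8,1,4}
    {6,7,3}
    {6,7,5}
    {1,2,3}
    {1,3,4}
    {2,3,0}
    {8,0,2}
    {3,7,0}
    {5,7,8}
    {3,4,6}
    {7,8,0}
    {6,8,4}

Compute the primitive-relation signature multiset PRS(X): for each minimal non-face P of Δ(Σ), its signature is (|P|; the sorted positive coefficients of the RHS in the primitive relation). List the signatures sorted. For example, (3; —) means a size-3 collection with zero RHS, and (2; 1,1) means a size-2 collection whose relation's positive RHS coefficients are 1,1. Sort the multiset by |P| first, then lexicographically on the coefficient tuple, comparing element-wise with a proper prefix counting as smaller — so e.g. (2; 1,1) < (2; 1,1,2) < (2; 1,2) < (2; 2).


Σ has 16 primitive collections:

  • {0,6}:  v_{0} + v_{6} = 0  →  sig = (2; —)
  • {2,7}:  v_{2} + v_{7} = 0  →  sig = (2; —)
  • {3,8}:  v_{3} + v_{8} = 0  →  sig = (2; —)
  • {0,1}:  v_{0} + v_{1} = v_{2}  →  sig = (2; 1)
  • {0,4}:  v_{0} + v_{4} = v_{1}  →  sig = (2; 1)
  • {1,6}:  v_{1} + v_{6} = v_{4}  →  sig = (2; 1)
  • {1,7}:  v_{1} + v_{7} = v_{6}  →  sig = (2; 1)
  • {2,6}:  v_{2} + v_{6} = v_{1}  →  sig = (2; 1)
  • {0,5}:  v_{0} + v_{5} = v_{7} + v_{8}  →  sig = (2; 1,1)
  • {2,5}:  v_{2} + v_{5} = v_{6} + v_{8}  →  sig = (2; 1,1)
  • {3,5}:  v_{3} + v_{5} = v_{6} + v_{7}  →  sig = (2; 1,1)
  • {1,5}:  v_{1} + v_{5} = 2·v_{6} + v_{8}  →  sig = (2; 1,2)
  • {4,5}:  v_{4} + v_{5} = 3·v_{6} + v_{8}  →  sig = (2; 1,3)
  • {2,4}:  v_{2} + v_{4} = 2·v_{1}  →  sig = (2; 2)
  • {4,7}:  v_{4} + v_{7} = 2·v_{6}  →  sig = (2; 2)
  • {6,7,8}:  v_{6} + v_{7} + v_{8} = v_{5}  →  sig = (3; 1)

so the primitive-relation signature multiset is
    |P|=2: 15 collections, coeffs (), (), (), (1), (1), (1), (1), (1), (1,1), (1,1), (1,1), (1,2), (1,3), (2), (2)
    |P|=3: 1 collection, coeffs (1)


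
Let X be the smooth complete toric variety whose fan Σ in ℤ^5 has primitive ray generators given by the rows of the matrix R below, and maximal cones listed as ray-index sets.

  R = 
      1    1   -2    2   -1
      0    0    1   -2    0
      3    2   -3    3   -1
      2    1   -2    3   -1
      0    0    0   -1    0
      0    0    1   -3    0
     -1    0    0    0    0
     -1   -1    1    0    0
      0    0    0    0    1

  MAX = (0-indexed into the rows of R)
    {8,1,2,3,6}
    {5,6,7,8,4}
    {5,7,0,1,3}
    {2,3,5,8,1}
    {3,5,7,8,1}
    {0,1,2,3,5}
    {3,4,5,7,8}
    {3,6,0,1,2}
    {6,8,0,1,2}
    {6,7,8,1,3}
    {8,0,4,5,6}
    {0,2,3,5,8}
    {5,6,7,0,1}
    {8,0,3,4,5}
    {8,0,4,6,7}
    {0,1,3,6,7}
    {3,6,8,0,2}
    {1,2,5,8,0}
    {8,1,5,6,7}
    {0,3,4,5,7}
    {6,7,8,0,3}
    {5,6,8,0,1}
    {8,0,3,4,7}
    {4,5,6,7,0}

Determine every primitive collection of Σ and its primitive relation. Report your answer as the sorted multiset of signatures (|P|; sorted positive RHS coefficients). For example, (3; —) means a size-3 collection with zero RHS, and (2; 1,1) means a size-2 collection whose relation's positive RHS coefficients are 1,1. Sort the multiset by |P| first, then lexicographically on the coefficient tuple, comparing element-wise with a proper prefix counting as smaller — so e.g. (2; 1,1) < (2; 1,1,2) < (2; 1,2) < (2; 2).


9 minimal non-faces of Δ(Σ) (on 9 rays):

  • {1,4}:  v_{1} + v_{4} = v_{5}  so sig = (2; 1)
  • {2,7}:  v_{2} + v_{7} = v_{3}  so sig = (2; 1)
  • {2,4}:  v_{2} + v_{4} = v_{0} + v_{3} + v_{5} + v_{8}  so sig = (2; 1,1,1,1)
  • {3,4,6}:  v_{3} + v_{4} + v_{6} = v_{0}  so sig = (3; 1)
  • {3,5,6}:  v_{3} + v_{5} + v_{6} = v_{0} + v_{1}  so sig = (3; 1,1)
  • {2,5,6}:  v_{2} + v_{5} + v_{6} = 2·v_{0} + 2·v_{1} + v_{8}  so sig = (3; 1,2,2)
  • {0,1,7,8}:  v_{0} + v_{1} + v_{7} + v_{8} = 0  so sig = (4; —)
  • {0,1,3,8}:  v_{0} + v_{1} + v_{3} + v_{8} = v_{2}  so sig = (4; 1)
  • {0,5,7,8}:  v_{0} + v_{5} + v_{7} + v_{8} = v_{4}  so sig = (4; 1)

so the primitive-relation signature multiset is
[(2; 1), (2; 1), (2; 1,1,1,1), (3; 1), (3; 1,1), (3; 1,2,2), (4; —), (4; 1), (4; 1)]
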